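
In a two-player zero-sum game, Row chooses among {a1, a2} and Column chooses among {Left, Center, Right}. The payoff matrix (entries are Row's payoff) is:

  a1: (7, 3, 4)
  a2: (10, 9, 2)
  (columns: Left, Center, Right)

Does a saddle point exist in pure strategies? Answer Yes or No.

Row minima: a1 → 3, a2 → 2; maximin = 3.
Column maxima: Left → 10, Center → 9, Right → 4; minimax = 4.
3 ≠ 4, so no pure-strategy equilibrium exists.

No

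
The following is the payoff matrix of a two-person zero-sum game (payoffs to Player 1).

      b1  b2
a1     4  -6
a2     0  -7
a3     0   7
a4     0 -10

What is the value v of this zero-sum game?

28/17

Row minima: a1 → -6, a2 → -7, a3 → 0, a4 → -10; maximin = 0.
Column maxima: b1 → 4, b2 → 7; minimax = 4.
0 ≠ 4, so there is no saddle point; optimal play is mixed.
a2 is strictly dominated by a1, so Player 1 never plays it.
a4 is strictly dominated by a1, so Player 1 never plays it.
On the remaining 2×2 (a1, a3 vs b1, b2):
Let Player 1 play a1 with probability p. Expected payoff against b1: 4p + 0(1−p) = 4p; against b2: (-6)p + 7(1−p) = −13p + 7.
Setting these equal: 4p = −13p + 7 ⇒ 17p = 7 ⇒ p = 7/17, and the value is (4)·(7/17) = 28/17.
For Player 2: with q = P(b1), equating a1's and a3's payoffs gives 10q − 6 = −7q + 7 ⇒ q = 13/17.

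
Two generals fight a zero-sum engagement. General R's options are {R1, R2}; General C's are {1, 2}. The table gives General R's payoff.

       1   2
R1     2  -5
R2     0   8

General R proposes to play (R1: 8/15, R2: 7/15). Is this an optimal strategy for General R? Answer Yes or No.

Yes

Against 1 this mix gives (8/15)·2 + (7/15)·0 = 16/15.
Against 2 this mix gives (8/15)·(-5) + (7/15)·8 = 16/15.
All of General C's active replies (1, 2) yield 16/15, and no column does worse for General R. The mix makes General C indifferent and guarantees 16/15, so it is optimal.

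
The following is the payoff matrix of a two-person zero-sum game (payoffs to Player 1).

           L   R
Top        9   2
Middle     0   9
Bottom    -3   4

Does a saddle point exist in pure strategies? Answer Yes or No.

Row minima: Top → 2, Middle → 0, Bottom → -3; maximin = 2.
Column maxima: L → 9, R → 9; minimax = 9.
2 ≠ 9, so no pure-strategy equilibrium exists.

No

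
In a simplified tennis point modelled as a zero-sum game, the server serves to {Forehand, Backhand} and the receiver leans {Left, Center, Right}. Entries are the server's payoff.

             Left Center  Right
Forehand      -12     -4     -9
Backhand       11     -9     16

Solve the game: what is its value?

-38/7

Row minima: Forehand → -12, Backhand → -9; maximin = -9.
Column maxima: Left → 11, Center → -4, Right → 16; minimax = -4.
-9 ≠ -4, so there is no saddle point; optimal play is mixed.
Right is strictly dominated by Left (it gives the server strictly more in every row), so the receiver never plays it.
On the remaining 2×2 (Forehand, Backhand vs Left, Center):
Let the server play Forehand with probability p. Expected payoff against Left: (-12)p + 11(1−p) = −23p + 11; against Center: (-4)p + (-9)(1−p) = 5p − 9.
Setting these equal: −23p + 11 = 5p − 9 ⇒ −28p = -20 ⇒ p = 5/7, and the value is (-23)·(5/7) + 11 = -38/7.
For the receiver: with q = P(Left), equating Forehand's and Backhand's payoffs gives −8q − 4 = 20q − 9 ⇒ q = 5/28.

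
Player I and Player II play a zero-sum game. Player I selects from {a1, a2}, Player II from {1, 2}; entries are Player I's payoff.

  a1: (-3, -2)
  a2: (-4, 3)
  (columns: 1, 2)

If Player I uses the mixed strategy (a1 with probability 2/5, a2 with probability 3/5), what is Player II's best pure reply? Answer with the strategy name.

1

If Player II plays 1, Player I's expected payoff is (2/5)·(-3) + (3/5)·(-4) = -18/5.
If Player II plays 2, Player I's expected payoff is (2/5)·(-2) + (3/5)·3 = 1.
Player II minimizes Player I's payoff; the smallest is -18/5, so the best response is 1.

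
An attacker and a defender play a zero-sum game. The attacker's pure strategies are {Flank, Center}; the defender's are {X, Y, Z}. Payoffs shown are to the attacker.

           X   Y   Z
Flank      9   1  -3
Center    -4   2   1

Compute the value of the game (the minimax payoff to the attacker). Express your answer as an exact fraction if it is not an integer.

-3/17

Row minima: Flank → -3, Center → -4; maximin = -3.
Column maxima: X → 9, Y → 2, Z → 1; minimax = 1.
-3 ≠ 1, so there is no saddle point; optimal play is mixed.
Y is strictly dominated by Z (it gives the attacker strictly more in every row), so the defender never plays it.
On the remaining 2×2 (Flank, Center vs X, Z):
Let the attacker play Flank with probability p. Expected payoff against X: 9p + (-4)(1−p) = 13p − 4; against Z: (-3)p + 1(1−p) = −4p + 1.
Setting these equal: 13p − 4 = −4p + 1 ⇒ 17p = 5 ⇒ p = 5/17, and the value is (13)·(5/17) − 4 = -3/17.
For the defender: with q = P(X), equating Flank's and Center's payoffs gives 12q − 3 = −5q + 1 ⇒ q = 4/17.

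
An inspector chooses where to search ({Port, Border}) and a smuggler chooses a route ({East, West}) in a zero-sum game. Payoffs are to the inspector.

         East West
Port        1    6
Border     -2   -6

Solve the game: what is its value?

Row minima: Port → 1, Border → -6; maximin = 1.
Column maxima: East → 1, West → 6; minimax = 1.
Since maximin = minimax = 1, there is a saddle point and the value is 1.

1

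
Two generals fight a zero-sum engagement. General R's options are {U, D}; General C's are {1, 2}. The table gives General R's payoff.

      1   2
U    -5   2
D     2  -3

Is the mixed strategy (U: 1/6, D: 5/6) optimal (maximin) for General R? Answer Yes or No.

Against 1 this mix gives (1/6)·(-5) + (5/6)·2 = 5/6.
Against 2 this mix gives (1/6)·2 + (5/6)·(-3) = -13/6.
General C will play 2, holding General R to -13/6. Shifting weight toward the row that does better against 2 would raise this floor (the equalizing mix achieves -11/12 against both 2 and 1), so the proposed strategy is not optimal.

No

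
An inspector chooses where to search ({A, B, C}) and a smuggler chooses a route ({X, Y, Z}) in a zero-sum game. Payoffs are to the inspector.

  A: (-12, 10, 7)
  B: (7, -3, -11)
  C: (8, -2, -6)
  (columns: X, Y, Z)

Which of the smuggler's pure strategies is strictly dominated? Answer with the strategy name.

Z holds the inspector's payoff strictly below Y in every row: 7 < 10, -11 < -3, -6 < -2.
So Y is strictly dominated for the smuggler.

Y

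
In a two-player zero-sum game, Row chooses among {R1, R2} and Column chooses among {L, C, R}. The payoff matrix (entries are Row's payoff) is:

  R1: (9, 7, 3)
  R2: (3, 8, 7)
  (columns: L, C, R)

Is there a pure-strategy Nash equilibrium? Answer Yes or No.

No

Row minima: R1 → 3, R2 → 3; maximin = 3.
Column maxima: L → 9, C → 8, R → 7; minimax = 7.
3 ≠ 7, so no pure-strategy equilibrium exists.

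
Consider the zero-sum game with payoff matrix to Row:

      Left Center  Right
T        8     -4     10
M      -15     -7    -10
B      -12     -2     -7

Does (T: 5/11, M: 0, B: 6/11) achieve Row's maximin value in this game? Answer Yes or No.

Yes

Against Left this mix gives (5/11)·8 + (6/11)·(-12) = -32/11.
Against Center this mix gives (5/11)·(-4) + (6/11)·(-2) = -32/11.
Against Right this mix gives (5/11)·10 + (6/11)·(-7) = 8/11.
All of Column's active replies (Left, Center) yield -32/11, and no column does worse for Row. The mix makes Column indifferent and guarantees -32/11, so it is optimal.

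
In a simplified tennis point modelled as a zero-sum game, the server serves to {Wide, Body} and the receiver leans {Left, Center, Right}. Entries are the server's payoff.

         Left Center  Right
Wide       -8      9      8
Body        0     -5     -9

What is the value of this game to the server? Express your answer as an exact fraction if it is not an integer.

-72/25

Row minima: Wide → -8, Body → -9; maximin = -8.
Column maxima: Left → 0, Center → 9, Right → 8; minimax = 0.
-8 ≠ 0, so there is no saddle point; optimal play is mixed.
Center is strictly dominated by Right (it gives the server strictly more in every row), so the receiver never plays it.
On the remaining 2×2 (Wide, Body vs Left, Right):
Let the server play Wide with probability p. Expected payoff against Left: (-8)p + 0(1−p) = −8p; against Right: 8p + (-9)(1−p) = 17p − 9.
Setting these equal: −8p = 17p − 9 ⇒ −25p = -9 ⇒ p = 9/25, and the value is (-8)·(9/25) = -72/25.
For the receiver: with q = P(Left), equating Wide's and Body's payoffs gives −16q + 8 = 9q − 9 ⇒ q = 17/25.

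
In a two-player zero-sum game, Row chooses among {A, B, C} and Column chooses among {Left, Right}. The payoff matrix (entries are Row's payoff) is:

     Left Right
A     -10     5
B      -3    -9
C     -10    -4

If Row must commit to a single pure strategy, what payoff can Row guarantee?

Row minima: A → -10, B → -9, C → -10.
The best of these is -9.

-9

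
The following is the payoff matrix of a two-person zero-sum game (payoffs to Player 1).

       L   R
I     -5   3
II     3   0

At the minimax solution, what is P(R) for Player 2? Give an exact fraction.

Row minima: I → -5, II → 0; maximin = 0.
Column maxima: L → 3, R → 3; minimax = 3.
0 ≠ 3, so there is no saddle point; optimal play is mixed.
Let Player 1 play I with probability p. Expected payoff against L: (-5)p + 3(1−p) = −8p + 3; against R: 3p + 0(1−p) = 3p.
Setting these equal: −8p + 3 = 3p ⇒ −11p = -3 ⇒ p = 3/11, and the value is (-8)·(3/11) + 3 = 9/11.
For Player 2: with q = P(L), equating I's and II's payoffs gives −8q + 3 = 3q ⇒ q = 3/11.

8/11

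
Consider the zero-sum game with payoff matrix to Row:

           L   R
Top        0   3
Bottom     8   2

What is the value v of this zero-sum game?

8/3

Row minima: Top → 0, Bottom → 2; maximin = 2.
Column maxima: L → 8, R → 3; minimax = 3.
2 ≠ 3, so there is no saddle point; optimal play is mixed.
Let Row play Top with probability p. Expected payoff against L: 0p + 8(1−p) = −8p + 8; against R: 3p + 2(1−p) = p + 2.
Setting these equal: −8p + 8 = p + 2 ⇒ −9p = -6 ⇒ p = 2/3, and the value is (-8)·(2/3) + 8 = 8/3.
For Column: with q = P(L), equating Top's and Bottom's payoffs gives −3q + 3 = 6q + 2 ⇒ q = 1/9.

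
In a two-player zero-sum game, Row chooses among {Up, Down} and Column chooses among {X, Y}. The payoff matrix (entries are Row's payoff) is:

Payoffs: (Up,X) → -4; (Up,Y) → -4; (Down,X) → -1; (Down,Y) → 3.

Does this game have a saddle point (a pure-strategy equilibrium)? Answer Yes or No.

Yes

Row minima: Up → -4, Down → -1; maximin = -1.
Column maxima: X → -1, Y → 3; minimax = -1.
maximin = minimax = -1, so a saddle point exists.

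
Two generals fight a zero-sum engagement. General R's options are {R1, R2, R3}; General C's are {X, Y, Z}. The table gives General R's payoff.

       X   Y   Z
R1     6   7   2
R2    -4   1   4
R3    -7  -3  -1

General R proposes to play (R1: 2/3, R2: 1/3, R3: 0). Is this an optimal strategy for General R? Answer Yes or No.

Against X this mix gives (2/3)·6 + (1/3)·(-4) = 8/3.
Against Y this mix gives (2/3)·7 + (1/3)·1 = 5.
Against Z this mix gives (2/3)·2 + (1/3)·4 = 8/3.
All of General C's active replies (X, Z) yield 8/3, and no column does worse for General R. The mix makes General C indifferent and guarantees 8/3, so it is optimal.

Yes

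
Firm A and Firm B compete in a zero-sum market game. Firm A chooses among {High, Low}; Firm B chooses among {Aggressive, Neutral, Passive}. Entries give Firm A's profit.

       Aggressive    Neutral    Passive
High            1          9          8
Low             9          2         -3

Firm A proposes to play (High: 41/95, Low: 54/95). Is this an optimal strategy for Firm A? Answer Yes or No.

No

Against Aggressive this mix gives (41/95)·1 + (54/95)·9 = 527/95.
Against Neutral this mix gives (41/95)·9 + (54/95)·2 = 477/95.
Against Passive this mix gives (41/95)·8 + (54/95)·(-3) = 166/95.
Firm B will play Passive, holding Firm A to 166/95. Shifting weight toward the row that does better against Passive would raise this floor (the equalizing mix achieves 75/19 against both Passive and Aggressive), so the proposed strategy is not optimal.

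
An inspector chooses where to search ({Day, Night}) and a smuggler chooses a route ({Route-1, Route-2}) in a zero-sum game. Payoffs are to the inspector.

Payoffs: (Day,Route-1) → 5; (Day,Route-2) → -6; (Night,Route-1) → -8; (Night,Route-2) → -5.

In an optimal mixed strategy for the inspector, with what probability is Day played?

3/14

Row minima: Day → -6, Night → -8; maximin = -6.
Column maxima: Route-1 → 5, Route-2 → -5; minimax = -5.
-6 ≠ -5, so there is no saddle point; optimal play is mixed.
Let the inspector play Day with probability p. Expected payoff against Route-1: 5p + (-8)(1−p) = 13p − 8; against Route-2: (-6)p + (-5)(1−p) = −p − 5.
Setting these equal: 13p − 8 = −p − 5 ⇒ 14p = 3 ⇒ p = 3/14, and the value is (13)·(3/14) − 8 = -73/14.
For the smuggler: with q = P(Route-1), equating Day's and Night's payoffs gives 11q − 6 = −3q − 5 ⇒ q = 1/14.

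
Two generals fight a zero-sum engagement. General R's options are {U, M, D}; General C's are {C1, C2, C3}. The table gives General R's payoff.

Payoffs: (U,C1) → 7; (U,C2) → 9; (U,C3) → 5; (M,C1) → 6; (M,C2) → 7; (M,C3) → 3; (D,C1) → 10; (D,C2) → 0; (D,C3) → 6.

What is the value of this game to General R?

Row minima: U → 5, M → 3, D → 0; maximin = 5.
Column maxima: C1 → 10, C2 → 9, C3 → 6; minimax = 6.
5 ≠ 6, so there is no saddle point; optimal play is mixed.
M is strictly dominated by U, so General R never plays it.
C1 is strictly dominated by C3 (it gives General R strictly more in every row), so General C never plays it.
On the remaining 2×2 (U, D vs C2, C3):
Let General R play U with probability p. Expected payoff against C2: 9p + 0(1−p) = 9p; against C3: 5p + 6(1−p) = −p + 6.
Setting these equal: 9p = −p + 6 ⇒ 10p = 6 ⇒ p = 3/5, and the value is (9)·(3/5) = 27/5.
For General C: with q = P(C2), equating U's and D's payoffs gives 4q + 5 = −6q + 6 ⇒ q = 1/10.

27/5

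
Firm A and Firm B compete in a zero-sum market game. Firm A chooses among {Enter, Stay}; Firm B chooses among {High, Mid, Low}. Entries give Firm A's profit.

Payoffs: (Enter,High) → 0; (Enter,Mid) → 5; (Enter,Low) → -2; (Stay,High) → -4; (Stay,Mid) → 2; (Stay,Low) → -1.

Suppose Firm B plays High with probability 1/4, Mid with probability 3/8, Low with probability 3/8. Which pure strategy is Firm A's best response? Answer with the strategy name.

Expected payoff of Enter: (1/4)·0 + (3/8)·5 + (3/8)·(-2) = 9/8.
Expected payoff of Stay: (1/4)·(-4) + (3/8)·2 + (3/8)·(-1) = -5/8.
The largest is 9/8, so Firm A's best response is Enter.

Enter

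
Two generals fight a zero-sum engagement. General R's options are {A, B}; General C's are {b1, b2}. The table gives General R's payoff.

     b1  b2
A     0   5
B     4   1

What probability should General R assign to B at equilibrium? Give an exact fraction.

5/8

Row minima: A → 0, B → 1; maximin = 1.
Column maxima: b1 → 4, b2 → 5; minimax = 4.
1 ≠ 4, so there is no saddle point; optimal play is mixed.
Let General R play A with probability p. Expected payoff against b1: 0p + 4(1−p) = −4p + 4; against b2: 5p + 1(1−p) = 4p + 1.
Setting these equal: −4p + 4 = 4p + 1 ⇒ −8p = -3 ⇒ p = 3/8, and the value is (-4)·(3/8) + 4 = 5/2.
For General C: with q = P(b1), equating A's and B's payoffs gives −5q + 5 = 3q + 1 ⇒ q = 1/2.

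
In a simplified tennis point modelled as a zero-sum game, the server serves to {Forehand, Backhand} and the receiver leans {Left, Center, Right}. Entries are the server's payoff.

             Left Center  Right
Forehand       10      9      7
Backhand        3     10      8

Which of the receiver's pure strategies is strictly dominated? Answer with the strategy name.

Center

Right holds the server's payoff strictly below Center in every row: 7 < 9, 8 < 10.
So Center is strictly dominated for the receiver.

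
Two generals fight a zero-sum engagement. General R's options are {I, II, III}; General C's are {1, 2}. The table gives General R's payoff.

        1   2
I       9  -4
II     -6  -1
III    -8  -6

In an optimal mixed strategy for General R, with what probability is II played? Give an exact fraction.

13/18

Row minima: I → -4, II → -6, III → -8; maximin = -4.
Column maxima: 1 → 9, 2 → -1; minimax = -1.
-4 ≠ -1, so there is no saddle point; optimal play is mixed.
III is strictly dominated by I, so General R never plays it.
On the remaining 2×2 (I, II vs 1, 2):
Let General R play I with probability p. Expected payoff against 1: 9p + (-6)(1−p) = 15p − 6; against 2: (-4)p + (-1)(1−p) = −3p − 1.
Setting these equal: 15p − 6 = −3p − 1 ⇒ 18p = 5 ⇒ p = 5/18, and the value is (15)·(5/18) − 6 = -11/6.
For General C: with q = P(1), equating I's and II's payoffs gives 13q − 4 = −5q − 1 ⇒ q = 1/6.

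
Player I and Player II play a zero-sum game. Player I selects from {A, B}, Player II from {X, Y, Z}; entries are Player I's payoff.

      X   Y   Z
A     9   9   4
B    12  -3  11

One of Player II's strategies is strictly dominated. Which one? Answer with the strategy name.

Z holds Player I's payoff strictly below X in every row: 4 < 9, 11 < 12.
So X is strictly dominated for Player II.

X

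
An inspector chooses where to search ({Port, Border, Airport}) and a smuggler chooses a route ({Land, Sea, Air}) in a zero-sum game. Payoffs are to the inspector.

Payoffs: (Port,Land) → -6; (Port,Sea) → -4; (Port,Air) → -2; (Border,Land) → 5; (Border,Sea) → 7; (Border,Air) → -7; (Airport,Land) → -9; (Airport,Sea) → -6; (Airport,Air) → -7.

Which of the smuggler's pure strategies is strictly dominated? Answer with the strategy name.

Land holds the inspector's payoff strictly below Sea in every row: -6 < -4, 5 < 7, -9 < -6.
So Sea is strictly dominated for the smuggler.

Sea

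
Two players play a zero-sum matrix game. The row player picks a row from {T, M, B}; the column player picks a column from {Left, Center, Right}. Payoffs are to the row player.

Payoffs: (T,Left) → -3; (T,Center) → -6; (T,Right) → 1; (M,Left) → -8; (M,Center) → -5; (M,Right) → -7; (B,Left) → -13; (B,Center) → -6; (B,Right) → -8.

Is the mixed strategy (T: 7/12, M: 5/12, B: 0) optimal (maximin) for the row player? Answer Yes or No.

No

Against Left this mix gives (7/12)·(-3) + (5/12)·(-8) = -61/12.
Against Center this mix gives (7/12)·(-6) + (5/12)·(-5) = -67/12.
Against Right this mix gives (7/12)·1 + (5/12)·(-7) = -7/3.
The column player will play Center, holding the row player to -67/12. Shifting weight toward the row that does better against Center would raise this floor (the equalizing mix achieves -11/2 against both Center and Left), so the proposed strategy is not optimal.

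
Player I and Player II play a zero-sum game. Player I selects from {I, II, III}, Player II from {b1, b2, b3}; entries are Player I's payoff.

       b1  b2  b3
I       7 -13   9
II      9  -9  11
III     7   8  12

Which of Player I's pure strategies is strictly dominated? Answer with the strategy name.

I

II gives a strictly higher payoff than I against every column: 9 > 7, -9 > -13, 11 > 9.
So I is strictly dominated and Player I never plays it.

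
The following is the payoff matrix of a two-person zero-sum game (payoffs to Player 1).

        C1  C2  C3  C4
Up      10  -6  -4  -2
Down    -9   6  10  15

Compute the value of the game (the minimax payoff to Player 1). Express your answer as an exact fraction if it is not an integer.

Row minima: Up → -6, Down → -9; maximin = -6.
Column maxima: C1 → 10, C2 → 6, C3 → 10, C4 → 15; minimax = 6.
-6 ≠ 6, so there is no saddle point; optimal play is mixed.
C3 is strictly dominated by C2 (it gives Player 1 strictly more in every row), so Player 2 never plays it.
C4 is strictly dominated by C2 (it gives Player 1 strictly more in every row), so Player 2 never plays it.
On the remaining 2×2 (Up, Down vs C1, C2):
Let Player 1 play Up with probability p. Expected payoff against C1: 10p + (-9)(1−p) = 19p − 9; against C2: (-6)p + 6(1−p) = −12p + 6.
Setting these equal: 19p − 9 = −12p + 6 ⇒ 31p = 15 ⇒ p = 15/31, and the value is (19)·(15/31) − 9 = 6/31.
For Player 2: with q = P(C1), equating Up's and Down's payoffs gives 16q − 6 = −15q + 6 ⇒ q = 12/31.

6/31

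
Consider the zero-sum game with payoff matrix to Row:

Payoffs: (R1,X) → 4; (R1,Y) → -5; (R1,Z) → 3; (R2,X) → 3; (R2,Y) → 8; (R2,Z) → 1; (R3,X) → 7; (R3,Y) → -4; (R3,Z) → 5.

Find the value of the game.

Row minima: R1 → -5, R2 → 1, R3 → -4; maximin = 1.
Column maxima: X → 7, Y → 8, Z → 5; minimax = 5.
1 ≠ 5, so there is no saddle point; optimal play is mixed.
R1 is strictly dominated by R3, so Row never plays it.
X is strictly dominated by Z (it gives Row strictly more in every row), so Column never plays it.
On the remaining 2×2 (R2, R3 vs Y, Z):
Let Row play R2 with probability p. Expected payoff against Y: 8p + (-4)(1−p) = 12p − 4; against Z: 1p + 5(1−p) = −4p + 5.
Setting these equal: 12p − 4 = −4p + 5 ⇒ 16p = 9 ⇒ p = 9/16, and the value is (12)·(9/16) − 4 = 11/4.
For Column: with q = P(Y), equating R2's and R3's payoffs gives 7q + 1 = −9q + 5 ⇒ q = 1/4.

11/4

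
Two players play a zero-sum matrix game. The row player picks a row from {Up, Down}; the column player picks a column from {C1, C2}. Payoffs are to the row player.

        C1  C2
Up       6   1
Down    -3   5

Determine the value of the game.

Row minima: Up → 1, Down → -3; maximin = 1.
Column maxima: C1 → 6, C2 → 5; minimax = 5.
1 ≠ 5, so there is no saddle point; optimal play is mixed.
Let the row player play Up with probability p. Expected payoff against C1: 6p + (-3)(1−p) = 9p − 3; against C2: 1p + 5(1−p) = −4p + 5.
Setting these equal: 9p − 3 = −4p + 5 ⇒ 13p = 8 ⇒ p = 8/13, and the value is (9)·(8/13) − 3 = 33/13.
For the column player: with q = P(C1), equating Up's and Down's payoffs gives 5q + 1 = −8q + 5 ⇒ q = 4/13.

33/13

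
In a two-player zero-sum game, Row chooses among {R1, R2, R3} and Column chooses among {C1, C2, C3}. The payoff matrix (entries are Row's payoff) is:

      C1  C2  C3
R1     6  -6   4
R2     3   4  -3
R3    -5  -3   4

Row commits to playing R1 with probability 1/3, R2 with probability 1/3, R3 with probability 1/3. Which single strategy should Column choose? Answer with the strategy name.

If Column plays C1, Row's expected payoff is (1/3)·6 + (1/3)·3 + (1/3)·(-5) = 4/3.
If Column plays C2, Row's expected payoff is (1/3)·(-6) + (1/3)·4 + (1/3)·(-3) = -5/3.
If Column plays C3, Row's expected payoff is (1/3)·4 + (1/3)·(-3) + (1/3)·4 = 5/3.
Column minimizes Row's payoff; the smallest is -5/3, so the best response is C2.

C2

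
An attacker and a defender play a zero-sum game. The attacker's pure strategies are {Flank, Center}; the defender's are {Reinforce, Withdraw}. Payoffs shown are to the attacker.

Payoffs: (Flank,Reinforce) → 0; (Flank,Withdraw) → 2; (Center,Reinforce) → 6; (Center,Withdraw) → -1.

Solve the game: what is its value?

4/3

Row minima: Flank → 0, Center → -1; maximin = 0.
Column maxima: Reinforce → 6, Withdraw → 2; minimax = 2.
0 ≠ 2, so there is no saddle point; optimal play is mixed.
Let the attacker play Flank with probability p. Expected payoff against Reinforce: 0p + 6(1−p) = −6p + 6; against Withdraw: 2p + (-1)(1−p) = 3p − 1.
Setting these equal: −6p + 6 = 3p − 1 ⇒ −9p = -7 ⇒ p = 7/9, and the value is (-6)·(7/9) + 6 = 4/3.
For the defender: with q = P(Reinforce), equating Flank's and Center's payoffs gives −2q + 2 = 7q − 1 ⇒ q = 1/3.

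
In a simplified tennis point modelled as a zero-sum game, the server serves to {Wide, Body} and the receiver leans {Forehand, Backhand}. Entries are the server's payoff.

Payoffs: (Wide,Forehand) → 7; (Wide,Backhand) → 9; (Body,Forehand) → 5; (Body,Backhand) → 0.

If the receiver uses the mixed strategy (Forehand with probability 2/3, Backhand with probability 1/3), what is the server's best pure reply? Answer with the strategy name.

Wide

Expected payoff of Wide: (2/3)·7 + (1/3)·9 = 23/3.
Expected payoff of Body: (2/3)·5 + (1/3)·0 = 10/3.
The largest is 23/3, so the server's best response is Wide.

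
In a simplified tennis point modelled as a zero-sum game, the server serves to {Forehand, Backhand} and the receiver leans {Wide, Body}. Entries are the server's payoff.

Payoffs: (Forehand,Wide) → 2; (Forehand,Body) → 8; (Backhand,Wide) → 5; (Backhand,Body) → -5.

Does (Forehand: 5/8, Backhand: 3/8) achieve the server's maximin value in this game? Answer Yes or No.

Yes

Against Wide this mix gives (5/8)·2 + (3/8)·5 = 25/8.
Against Body this mix gives (5/8)·8 + (3/8)·(-5) = 25/8.
All of the receiver's active replies (Wide, Body) yield 25/8, and no column does worse for the server. The mix makes the receiver indifferent and guarantees 25/8, so it is optimal.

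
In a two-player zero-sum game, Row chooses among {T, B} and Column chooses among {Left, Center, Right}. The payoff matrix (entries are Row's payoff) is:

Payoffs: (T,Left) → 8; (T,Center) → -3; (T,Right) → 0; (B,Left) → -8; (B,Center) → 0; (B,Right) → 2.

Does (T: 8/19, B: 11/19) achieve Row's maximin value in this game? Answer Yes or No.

Yes

Against Left this mix gives (8/19)·8 + (11/19)·(-8) = -24/19.
Against Center this mix gives (8/19)·(-3) + (11/19)·0 = -24/19.
Against Right this mix gives (8/19)·0 + (11/19)·2 = 22/19.
All of Column's active replies (Left, Center) yield -24/19, and no column does worse for Row. The mix makes Column indifferent and guarantees -24/19, so it is optimal.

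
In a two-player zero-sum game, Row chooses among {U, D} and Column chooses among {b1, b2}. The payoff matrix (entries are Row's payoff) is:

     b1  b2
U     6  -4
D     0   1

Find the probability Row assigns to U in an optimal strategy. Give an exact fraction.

1/11

Row minima: U → -4, D → 0; maximin = 0.
Column maxima: b1 → 6, b2 → 1; minimax = 1.
0 ≠ 1, so there is no saddle point; optimal play is mixed.
Let Row play U with probability p. Expected payoff against b1: 6p + 0(1−p) = 6p; against b2: (-4)p + 1(1−p) = −5p + 1.
Setting these equal: 6p = −5p + 1 ⇒ 11p = 1 ⇒ p = 1/11, and the value is (6)·(1/11) = 6/11.
For Column: with q = P(b1), equating U's and D's payoffs gives 10q − 4 = −q + 1 ⇒ q = 5/11.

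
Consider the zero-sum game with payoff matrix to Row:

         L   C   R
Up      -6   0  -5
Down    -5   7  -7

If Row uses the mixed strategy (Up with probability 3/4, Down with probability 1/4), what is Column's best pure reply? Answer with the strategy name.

If Column plays L, Row's expected payoff is (3/4)·(-6) + (1/4)·(-5) = -23/4.
If Column plays C, Row's expected payoff is (3/4)·0 + (1/4)·7 = 7/4.
If Column plays R, Row's expected payoff is (3/4)·(-5) + (1/4)·(-7) = -11/2.
Column minimizes Row's payoff; the smallest is -23/4, so the best response is L.

L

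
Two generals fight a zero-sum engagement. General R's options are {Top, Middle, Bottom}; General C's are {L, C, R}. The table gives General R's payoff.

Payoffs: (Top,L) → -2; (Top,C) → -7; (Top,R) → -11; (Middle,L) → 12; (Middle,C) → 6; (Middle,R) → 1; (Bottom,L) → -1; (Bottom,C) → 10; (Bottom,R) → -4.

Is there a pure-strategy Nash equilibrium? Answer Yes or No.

Row minima: Top → -11, Middle → 1, Bottom → -4; maximin = 1.
Column maxima: L → 12, C → 10, R → 1; minimax = 1.
maximin = minimax = 1, so a saddle point exists.

Yes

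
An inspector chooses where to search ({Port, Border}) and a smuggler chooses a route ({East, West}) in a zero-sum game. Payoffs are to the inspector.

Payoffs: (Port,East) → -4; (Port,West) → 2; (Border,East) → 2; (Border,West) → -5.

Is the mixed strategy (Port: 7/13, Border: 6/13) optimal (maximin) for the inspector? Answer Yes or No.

Yes

Against East this mix gives (7/13)·(-4) + (6/13)·2 = -16/13.
Against West this mix gives (7/13)·2 + (6/13)·(-5) = -16/13.
All of the smuggler's active replies (East, West) yield -16/13, and no column does worse for the inspector. The mix makes the smuggler indifferent and guarantees -16/13, so it is optimal.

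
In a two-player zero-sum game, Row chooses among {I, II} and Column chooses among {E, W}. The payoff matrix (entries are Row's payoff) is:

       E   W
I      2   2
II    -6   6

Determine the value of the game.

2

Row minima: I → 2, II → -6; maximin = 2.
Column maxima: E → 2, W → 6; minimax = 2.
Since maximin = minimax = 2, there is a saddle point and the value is 2.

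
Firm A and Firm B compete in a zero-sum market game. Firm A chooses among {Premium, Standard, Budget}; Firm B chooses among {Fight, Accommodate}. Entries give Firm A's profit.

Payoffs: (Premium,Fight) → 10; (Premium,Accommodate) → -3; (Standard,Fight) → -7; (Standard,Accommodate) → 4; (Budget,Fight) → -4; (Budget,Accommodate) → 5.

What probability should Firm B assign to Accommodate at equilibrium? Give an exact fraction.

7/11

Row minima: Premium → -3, Standard → -7, Budget → -4; maximin = -3.
Column maxima: Fight → 10, Accommodate → 5; minimax = 5.
-3 ≠ 5, so there is no saddle point; optimal play is mixed.
Standard is strictly dominated by Budget, so Firm A never plays it.
On the remaining 2×2 (Premium, Budget vs Fight, Accommodate):
Let Firm A play Premium with probability p. Expected payoff against Fight: 10p + (-4)(1−p) = 14p − 4; against Accommodate: (-3)p + 5(1−p) = −8p + 5.
Setting these equal: 14p − 4 = −8p + 5 ⇒ 22p = 9 ⇒ p = 9/22, and the value is (14)·(9/22) − 4 = 19/11.
For Firm B: with q = P(Fight), equating Premium's and Budget's payoffs gives 13q − 3 = −9q + 5 ⇒ q = 4/11.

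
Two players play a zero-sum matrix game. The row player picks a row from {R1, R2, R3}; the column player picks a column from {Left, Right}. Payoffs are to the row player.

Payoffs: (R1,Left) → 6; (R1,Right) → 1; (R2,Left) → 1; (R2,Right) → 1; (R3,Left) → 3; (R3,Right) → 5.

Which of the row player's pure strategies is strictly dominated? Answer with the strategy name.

R3 gives a strictly higher payoff than R2 against every column: 3 > 1, 5 > 1.
So R2 is strictly dominated and the row player never plays it.

R2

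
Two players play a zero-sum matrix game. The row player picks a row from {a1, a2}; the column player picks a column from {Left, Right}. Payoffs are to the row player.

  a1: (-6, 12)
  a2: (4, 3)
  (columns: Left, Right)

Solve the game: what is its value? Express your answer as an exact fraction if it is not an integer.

Row minima: a1 → -6, a2 → 3; maximin = 3.
Column maxima: Left → 4, Right → 12; minimax = 4.
3 ≠ 4, so there is no saddle point; optimal play is mixed.
Let the row player play a1 with probability p. Expected payoff against Left: (-6)p + 4(1−p) = −10p + 4; against Right: 12p + 3(1−p) = 9p + 3.
Setting these equal: −10p + 4 = 9p + 3 ⇒ −19p = -1 ⇒ p = 1/19, and the value is (-10)·(1/19) + 4 = 66/19.
For the column player: with q = P(Left), equating a1's and a2's payoffs gives −18q + 12 = q + 3 ⇒ q = 9/19.

66/19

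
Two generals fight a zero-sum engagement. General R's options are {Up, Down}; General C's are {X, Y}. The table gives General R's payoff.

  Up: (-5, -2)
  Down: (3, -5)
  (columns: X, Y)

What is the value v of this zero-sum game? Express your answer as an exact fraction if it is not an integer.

-31/11

Row minima: Up → -5, Down → -5; maximin = -5.
Column maxima: X → 3, Y → -2; minimax = -2.
-5 ≠ -2, so there is no saddle point; optimal play is mixed.
Let General R play Up with probability p. Expected payoff against X: (-5)p + 3(1−p) = −8p + 3; against Y: (-2)p + (-5)(1−p) = 3p − 5.
Setting these equal: −8p + 3 = 3p − 5 ⇒ −11p = -8 ⇒ p = 8/11, and the value is (-8)·(8/11) + 3 = -31/11.
For General C: with q = P(X), equating Up's and Down's payoffs gives −3q − 2 = 8q − 5 ⇒ q = 3/11.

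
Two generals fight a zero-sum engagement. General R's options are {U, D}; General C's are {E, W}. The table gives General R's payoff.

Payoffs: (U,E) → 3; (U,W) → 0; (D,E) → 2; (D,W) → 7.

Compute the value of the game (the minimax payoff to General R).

21/8

Row minima: U → 0, D → 2; maximin = 2.
Column maxima: E → 3, W → 7; minimax = 3.
2 ≠ 3, so there is no saddle point; optimal play is mixed.
Let General R play U with probability p. Expected payoff against E: 3p + 2(1−p) = p + 2; against W: 0p + 7(1−p) = −7p + 7.
Setting these equal: p + 2 = −7p + 7 ⇒ 8p = 5 ⇒ p = 5/8, and the value is (1)·(5/8) + 2 = 21/8.
For General C: with q = P(E), equating U's and D's payoffs gives 3q = −5q + 7 ⇒ q = 7/8.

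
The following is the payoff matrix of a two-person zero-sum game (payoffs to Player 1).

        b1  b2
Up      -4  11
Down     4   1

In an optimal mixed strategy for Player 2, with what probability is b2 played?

4/9

Row minima: Up → -4, Down → 1; maximin = 1.
Column maxima: b1 → 4, b2 → 11; minimax = 4.
1 ≠ 4, so there is no saddle point; optimal play is mixed.
Let Player 1 play Up with probability p. Expected payoff against b1: (-4)p + 4(1−p) = −8p + 4; against b2: 11p + 1(1−p) = 10p + 1.
Setting these equal: −8p + 4 = 10p + 1 ⇒ −18p = -3 ⇒ p = 1/6, and the value is (-8)·(1/6) + 4 = 8/3.
For Player 2: with q = P(b1), equating Up's and Down's payoffs gives −15q + 11 = 3q + 1 ⇒ q = 5/9.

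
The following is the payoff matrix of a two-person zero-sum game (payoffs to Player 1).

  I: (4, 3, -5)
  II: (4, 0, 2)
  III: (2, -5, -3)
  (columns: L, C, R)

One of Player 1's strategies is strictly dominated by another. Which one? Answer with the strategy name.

III

II gives a strictly higher payoff than III against every column: 4 > 2, 0 > -5, 2 > -3.
So III is strictly dominated and Player 1 never plays it.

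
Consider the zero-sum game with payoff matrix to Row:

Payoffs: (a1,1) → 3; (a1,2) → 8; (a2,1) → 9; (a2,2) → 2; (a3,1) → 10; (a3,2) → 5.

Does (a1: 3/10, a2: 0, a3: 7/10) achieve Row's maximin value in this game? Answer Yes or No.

Against 1 this mix gives (3/10)·3 + (7/10)·10 = 79/10.
Against 2 this mix gives (3/10)·8 + (7/10)·5 = 59/10.
Column will play 2, holding Row to 59/10. Shifting weight toward the row that does better against 2 would raise this floor (the equalizing mix achieves 13/2 against both 2 and 1), so the proposed strategy is not optimal.

No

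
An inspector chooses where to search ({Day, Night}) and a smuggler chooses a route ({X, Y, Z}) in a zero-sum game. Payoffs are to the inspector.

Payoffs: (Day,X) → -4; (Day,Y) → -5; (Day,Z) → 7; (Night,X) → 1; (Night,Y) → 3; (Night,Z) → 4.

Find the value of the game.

Row minima: Day → -5, Night → 1; maximin = 1.
Column maxima: X → 1, Y → 3, Z → 7; minimax = 1.
Since maximin = minimax = 1, there is a saddle point and the value is 1.

1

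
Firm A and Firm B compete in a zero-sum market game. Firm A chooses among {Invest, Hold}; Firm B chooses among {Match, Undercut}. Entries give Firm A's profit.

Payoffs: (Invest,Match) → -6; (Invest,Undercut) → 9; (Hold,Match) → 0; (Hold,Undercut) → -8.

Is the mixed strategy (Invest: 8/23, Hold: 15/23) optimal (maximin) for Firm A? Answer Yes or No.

Yes

Against Match this mix gives (8/23)·(-6) + (15/23)·0 = -48/23.
Against Undercut this mix gives (8/23)·9 + (15/23)·(-8) = -48/23.
All of Firm B's active replies (Match, Undercut) yield -48/23, and no column does worse for Firm A. The mix makes Firm B indifferent and guarantees -48/23, so it is optimal.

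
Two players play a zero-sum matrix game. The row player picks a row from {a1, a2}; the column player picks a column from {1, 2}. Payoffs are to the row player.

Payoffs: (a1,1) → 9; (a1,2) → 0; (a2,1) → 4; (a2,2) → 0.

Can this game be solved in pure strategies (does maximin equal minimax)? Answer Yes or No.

Row minima: a1 → 0, a2 → 0; maximin = 0.
Column maxima: 1 → 9, 2 → 0; minimax = 0.
maximin = minimax = 0, so a saddle point exists.

Yes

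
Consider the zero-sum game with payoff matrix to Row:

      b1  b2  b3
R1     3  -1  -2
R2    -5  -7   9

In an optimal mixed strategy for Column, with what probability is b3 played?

Row minima: R1 → -2, R2 → -7; maximin = -2.
Column maxima: b1 → 3, b2 → -1, b3 → 9; minimax = -1.
-2 ≠ -1, so there is no saddle point; optimal play is mixed.
b1 is strictly dominated by b2 (it gives Row strictly more in every row), so Column never plays it.
On the remaining 2×2 (R1, R2 vs b2, b3):
Let Row play R1 with probability p. Expected payoff against b2: (-1)p + (-7)(1−p) = 6p − 7; against b3: (-2)p + 9(1−p) = −11p + 9.
Setting these equal: 6p − 7 = −11p + 9 ⇒ 17p = 16 ⇒ p = 16/17, and the value is (6)·(16/17) − 7 = -23/17.
For Column: with q = P(b2), equating R1's and R2's payoffs gives q − 2 = −16q + 9 ⇒ q = 11/17.

6/17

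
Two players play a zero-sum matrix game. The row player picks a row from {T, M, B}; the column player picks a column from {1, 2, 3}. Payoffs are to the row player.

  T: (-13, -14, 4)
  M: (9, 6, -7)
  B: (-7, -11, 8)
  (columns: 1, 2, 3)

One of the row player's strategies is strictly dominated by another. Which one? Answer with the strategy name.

T

B gives a strictly higher payoff than T against every column: -7 > -13, -11 > -14, 8 > 4.
So T is strictly dominated and the row player never plays it.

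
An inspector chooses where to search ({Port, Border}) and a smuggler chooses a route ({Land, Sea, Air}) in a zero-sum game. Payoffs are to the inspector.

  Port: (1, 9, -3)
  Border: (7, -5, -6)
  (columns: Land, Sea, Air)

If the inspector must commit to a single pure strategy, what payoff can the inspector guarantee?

Row minima: Port → -3, Border → -6.
The best of these is -3.

-3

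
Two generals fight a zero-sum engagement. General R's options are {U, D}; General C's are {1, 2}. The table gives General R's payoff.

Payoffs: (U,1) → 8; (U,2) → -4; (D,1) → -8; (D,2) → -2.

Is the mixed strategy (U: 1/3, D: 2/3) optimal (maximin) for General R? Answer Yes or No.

Yes

Against 1 this mix gives (1/3)·8 + (2/3)·(-8) = -8/3.
Against 2 this mix gives (1/3)·(-4) + (2/3)·(-2) = -8/3.
All of General C's active replies (1, 2) yield -8/3, and no column does worse for General R. The mix makes General C indifferent and guarantees -8/3, so it is optimal.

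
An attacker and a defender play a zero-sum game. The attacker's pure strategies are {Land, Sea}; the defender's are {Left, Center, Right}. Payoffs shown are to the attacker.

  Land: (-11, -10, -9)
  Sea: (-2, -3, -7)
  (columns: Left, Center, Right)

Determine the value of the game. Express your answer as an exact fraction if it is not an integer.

Row minima: Land → -11, Sea → -7; maximin = -7.
Column maxima: Left → -2, Center → -3, Right → -7; minimax = -7.
Since maximin = minimax = -7, there is a saddle point and the value is -7.

-7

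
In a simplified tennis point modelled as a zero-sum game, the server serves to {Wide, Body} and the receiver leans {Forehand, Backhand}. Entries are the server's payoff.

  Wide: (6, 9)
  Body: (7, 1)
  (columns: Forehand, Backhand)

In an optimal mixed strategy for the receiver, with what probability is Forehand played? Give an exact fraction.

8/9

Row minima: Wide → 6, Body → 1; maximin = 6.
Column maxima: Forehand → 7, Backhand → 9; minimax = 7.
6 ≠ 7, so there is no saddle point; optimal play is mixed.
Let the server play Wide with probability p. Expected payoff against Forehand: 6p + 7(1−p) = −p + 7; against Backhand: 9p + 1(1−p) = 8p + 1.
Setting these equal: −p + 7 = 8p + 1 ⇒ −9p = -6 ⇒ p = 2/3, and the value is (-1)·(2/3) + 7 = 19/3.
For the receiver: with q = P(Forehand), equating Wide's and Body's payoffs gives −3q + 9 = 6q + 1 ⇒ q = 8/9.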